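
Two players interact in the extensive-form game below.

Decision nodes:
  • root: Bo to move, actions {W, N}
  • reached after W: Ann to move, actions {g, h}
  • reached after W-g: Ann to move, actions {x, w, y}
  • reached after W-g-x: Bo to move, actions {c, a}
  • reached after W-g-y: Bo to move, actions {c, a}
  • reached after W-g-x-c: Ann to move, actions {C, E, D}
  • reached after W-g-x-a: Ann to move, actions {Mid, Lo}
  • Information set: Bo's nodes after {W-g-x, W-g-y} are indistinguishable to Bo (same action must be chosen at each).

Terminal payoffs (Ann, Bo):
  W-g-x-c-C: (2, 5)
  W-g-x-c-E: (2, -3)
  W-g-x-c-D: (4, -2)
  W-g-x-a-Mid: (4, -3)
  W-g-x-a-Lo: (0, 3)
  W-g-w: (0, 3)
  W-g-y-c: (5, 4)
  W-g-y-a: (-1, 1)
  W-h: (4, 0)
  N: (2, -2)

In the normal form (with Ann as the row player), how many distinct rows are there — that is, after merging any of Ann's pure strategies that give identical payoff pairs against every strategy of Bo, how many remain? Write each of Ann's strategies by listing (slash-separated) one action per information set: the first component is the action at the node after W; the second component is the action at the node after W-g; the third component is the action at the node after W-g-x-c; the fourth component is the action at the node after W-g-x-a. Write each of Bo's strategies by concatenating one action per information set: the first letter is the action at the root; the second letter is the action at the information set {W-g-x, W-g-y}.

Ann has 36 pure strategies: g/x/C/Mid, g/x/C/Lo, g/x/E/Mid, g/x/E/Lo, g/x/D/Mid, g/x/D/Lo, g/w/C/Mid, g/w/C/Lo, g/w/E/Mid, g/w/E/Lo, g/w/D/Mid, g/w/D/Lo, g/y/C/Mid, g/y/C/Lo, g/y/E/Mid, g/y/E/Lo, g/y/D/Mid, g/y/D/Lo, h/x/C/Mid, h/x/C/Lo, h/x/E/Mid, h/x/E/Lo, h/x/D/Mid, h/x/D/Lo, h/w/C/Mid, h/w/C/Lo, h/w/E/Mid, h/w/E/Lo, h/w/D/Mid, h/w/D/Lo, h/y/C/Mid, h/y/C/Lo, h/y/E/Mid, h/y/E/Lo, h/y/D/Mid, h/y/D/Lo. Columns: Wc, Wa, Nc, Na.
{g/x/C/Mid} → row (2,5) (4,-3) (2,-2) (2,-2)
{g/x/C/Lo} → row (2,5) (0,3) (2,-2) (2,-2)
{g/x/E/Mid} → row (2,-3) (4,-3) (2,-2) (2,-2)
{g/x/E/Lo} → row (2,-3) (0,3) (2,-2) (2,-2)
{g/x/D/Mid} → row (4,-2) (4,-3) (2,-2) (2,-2)
{g/x/D/Lo} → row (4,-2) (0,3) (2,-2) (2,-2)
{g/w/C/Mid, g/w/C/Lo, g/w/E/Mid, g/w/E/Lo, g/w/D/Mid, g/w/D/Lo} → row (0,3) (0,3) (2,-2) (2,-2)
{g/y/C/Mid, g/y/C/Lo, g/y/E/Mid, g/y/E/Lo, g/y/D/Mid, g/y/D/Lo} → row (5,4) (-1,1) (2,-2) (2,-2)
{h/x/C/Mid, h/x/C/Lo, h/x/E/Mid, h/x/E/Lo, h/x/D/Mid, h/x/D/Lo, h/w/C/Mid, h/w/C/Lo, h/w/E/Mid, h/w/E/Lo, h/w/D/Mid, h/w/D/Lo, h/y/C/Mid, h/y/C/Lo, h/y/E/Mid, h/y/E/Lo, h/y/D/Mid, h/y/D/Lo} → row (4,0) (4,0) (2,-2) (2,-2)
That's 9 distinct rows out of 36 strategies.

9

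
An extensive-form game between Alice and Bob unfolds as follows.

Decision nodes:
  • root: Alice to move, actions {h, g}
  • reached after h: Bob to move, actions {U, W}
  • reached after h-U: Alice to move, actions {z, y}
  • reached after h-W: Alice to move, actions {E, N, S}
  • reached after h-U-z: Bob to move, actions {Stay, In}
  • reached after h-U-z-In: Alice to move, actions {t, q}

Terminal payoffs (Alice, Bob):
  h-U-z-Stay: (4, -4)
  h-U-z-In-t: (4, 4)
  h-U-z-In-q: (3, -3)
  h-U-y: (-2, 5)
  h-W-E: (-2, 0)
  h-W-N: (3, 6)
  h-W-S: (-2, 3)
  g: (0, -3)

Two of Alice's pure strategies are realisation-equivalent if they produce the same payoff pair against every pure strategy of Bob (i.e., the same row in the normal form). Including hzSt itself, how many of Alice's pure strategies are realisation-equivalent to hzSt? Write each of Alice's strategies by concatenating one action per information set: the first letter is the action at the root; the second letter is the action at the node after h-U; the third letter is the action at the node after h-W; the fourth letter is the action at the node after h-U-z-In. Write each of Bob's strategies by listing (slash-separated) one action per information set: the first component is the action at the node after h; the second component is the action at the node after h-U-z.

1

Row for hzSt (columns U/Stay, U/In, W/Stay, W/In): (4,-4) (4,4) (-2,3) (-2,3).
Every one of Alice's information sets is on the play path for some reply by Bob when Alice follows hzSt.
Changing the action at any of them therefore changes at least one column, so only hzSt itself gives this row.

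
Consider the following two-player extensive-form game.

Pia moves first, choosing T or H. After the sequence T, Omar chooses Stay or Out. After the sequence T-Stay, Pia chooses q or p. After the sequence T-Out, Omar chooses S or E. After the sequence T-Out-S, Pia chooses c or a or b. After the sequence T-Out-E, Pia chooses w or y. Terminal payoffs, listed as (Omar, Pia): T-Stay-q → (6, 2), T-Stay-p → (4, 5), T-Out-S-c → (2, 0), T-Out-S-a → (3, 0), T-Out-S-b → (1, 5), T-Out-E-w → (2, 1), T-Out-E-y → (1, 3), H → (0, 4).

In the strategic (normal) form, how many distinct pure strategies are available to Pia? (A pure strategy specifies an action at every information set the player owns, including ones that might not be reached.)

Pia owns the root with actions {T, H} — two choices.
Pia owns the node after T-Stay with actions {q, p} — two choices.
Pia owns the node after T-Out-S with actions {c, a, b} — three choices.
Pia owns the node after T-Out-E with actions {w, y} — two choices.
A pure strategy fixes one action at each information set independently, so the count is the product 2 × 2 × 3 × 2 = 24.

24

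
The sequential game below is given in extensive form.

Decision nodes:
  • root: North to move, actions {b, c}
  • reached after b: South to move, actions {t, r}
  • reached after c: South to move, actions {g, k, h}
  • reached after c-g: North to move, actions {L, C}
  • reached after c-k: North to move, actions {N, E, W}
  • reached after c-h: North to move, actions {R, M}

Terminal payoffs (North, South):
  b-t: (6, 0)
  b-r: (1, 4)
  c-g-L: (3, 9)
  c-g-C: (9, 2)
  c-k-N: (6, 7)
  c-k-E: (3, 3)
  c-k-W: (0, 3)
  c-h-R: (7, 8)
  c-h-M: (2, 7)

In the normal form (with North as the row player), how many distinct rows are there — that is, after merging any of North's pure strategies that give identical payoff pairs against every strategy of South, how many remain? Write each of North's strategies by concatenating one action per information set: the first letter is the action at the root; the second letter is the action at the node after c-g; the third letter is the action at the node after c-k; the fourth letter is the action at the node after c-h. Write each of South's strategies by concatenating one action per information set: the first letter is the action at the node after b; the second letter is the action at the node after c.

13

North has 24 pure strategies: bLNR, bLNM, bLER, bLEM, bLWR, bLWM, bCNR, bCNM, bCER, bCEM, bCWR, bCWM, cLNR, cLNM, cLER, cLEM, cLWR, cLWM, cCNR, cCNM, cCER, cCEM, cCWR, cCWM. Columns: tg, tk, th, rg, rk, rh.
{bLNR, bLNM, bLER, bLEM, bLWR, bLWM, bCNR, bCNM, bCER, bCEM, bCWR, bCWM} → row (6,0) (6,0) (6,0) (1,4) (1,4) (1,4)
{cLNR} → row (3,9) (6,7) (7,8) (3,9) (6,7) (7,8)
{cLNM} → row (3,9) (6,7) (2,7) (3,9) (6,7) (2,7)
{cLER} → row (3,9) (3,3) (7,8) (3,9) (3,3) (7,8)
{cLEM} → row (3,9) (3,3) (2,7) (3,9) (3,3) (2,7)
{cLWR} → row (3,9) (0,3) (7,8) (3,9) (0,3) (7,8)
{cLWM} → row (3,9) (0,3) (2,7) (3,9) (0,3) (2,7)
{cCNR} → row (9,2) (6,7) (7,8) (9,2) (6,7) (7,8)
{cCNM} → row (9,2) (6,7) (2,7) (9,2) (6,7) (2,7)
{cCER} → row (9,2) (3,3) (7,8) (9,2) (3,3) (7,8)
{cCEM} → row (9,2) (3,3) (2,7) (9,2) (3,3) (2,7)
{cCWR} → row (9,2) (0,3) (7,8) (9,2) (0,3) (7,8)
{cCWM} → row (9,2) (0,3) (2,7) (9,2) (0,3) (2,7)
That's 13 distinct rows out of 24 strategies.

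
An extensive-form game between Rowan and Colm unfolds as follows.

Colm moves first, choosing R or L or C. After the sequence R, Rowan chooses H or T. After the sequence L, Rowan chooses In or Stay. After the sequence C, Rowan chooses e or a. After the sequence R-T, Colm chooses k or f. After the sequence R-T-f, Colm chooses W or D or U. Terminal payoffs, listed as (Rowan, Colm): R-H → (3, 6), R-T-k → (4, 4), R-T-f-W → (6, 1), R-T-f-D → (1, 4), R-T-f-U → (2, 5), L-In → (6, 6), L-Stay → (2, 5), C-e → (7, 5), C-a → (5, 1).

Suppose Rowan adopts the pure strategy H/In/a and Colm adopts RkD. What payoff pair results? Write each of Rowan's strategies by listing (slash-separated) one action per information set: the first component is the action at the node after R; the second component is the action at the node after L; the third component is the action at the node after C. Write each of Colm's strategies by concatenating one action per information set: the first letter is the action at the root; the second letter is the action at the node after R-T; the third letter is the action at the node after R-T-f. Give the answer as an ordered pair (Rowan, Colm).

(3, 6)

Trace the play path from the root:
  Colm plays R
  Rowan plays H at [R]
→ terminal payoff (3, 6).
(Rowan's choice at the node after L is never reached on this path, so it doesn't affect the outcome.)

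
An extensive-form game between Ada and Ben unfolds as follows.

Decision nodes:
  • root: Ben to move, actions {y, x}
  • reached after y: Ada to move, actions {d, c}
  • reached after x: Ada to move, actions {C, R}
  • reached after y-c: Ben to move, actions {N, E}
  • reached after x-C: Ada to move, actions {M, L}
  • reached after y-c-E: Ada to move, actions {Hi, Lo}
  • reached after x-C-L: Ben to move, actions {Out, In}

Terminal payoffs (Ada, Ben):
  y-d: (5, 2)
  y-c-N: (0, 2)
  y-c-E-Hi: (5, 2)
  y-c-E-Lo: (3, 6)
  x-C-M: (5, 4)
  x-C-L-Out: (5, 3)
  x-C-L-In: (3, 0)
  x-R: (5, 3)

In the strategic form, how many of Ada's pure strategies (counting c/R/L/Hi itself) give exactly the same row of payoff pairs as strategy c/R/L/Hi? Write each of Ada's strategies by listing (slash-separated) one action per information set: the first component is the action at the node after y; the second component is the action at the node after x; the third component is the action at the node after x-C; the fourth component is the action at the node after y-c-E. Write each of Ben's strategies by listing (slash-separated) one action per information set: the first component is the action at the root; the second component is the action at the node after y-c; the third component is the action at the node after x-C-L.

2

Row for c/R/L/Hi (columns y/N/Out, y/N/In, y/E/Out, y/E/In, x/N/Out, x/N/In, x/E/Out, x/E/In): (0,2) (0,2) (5,2) (5,2) (5,3) (5,3) (5,3) (5,3).
Under c/R/L/Hi, Ada's choice at the node after x-C can never be reached regardless of what Ben does, so varying those choices leaves every outcome unchanged.
Holding the reachable choices fixed and varying the unreachable one freely already gives 2 equivalent strategies.
No other strategy reproduces this row, so those 2 are the full class: c/R/M/Hi, c/R/L/Hi.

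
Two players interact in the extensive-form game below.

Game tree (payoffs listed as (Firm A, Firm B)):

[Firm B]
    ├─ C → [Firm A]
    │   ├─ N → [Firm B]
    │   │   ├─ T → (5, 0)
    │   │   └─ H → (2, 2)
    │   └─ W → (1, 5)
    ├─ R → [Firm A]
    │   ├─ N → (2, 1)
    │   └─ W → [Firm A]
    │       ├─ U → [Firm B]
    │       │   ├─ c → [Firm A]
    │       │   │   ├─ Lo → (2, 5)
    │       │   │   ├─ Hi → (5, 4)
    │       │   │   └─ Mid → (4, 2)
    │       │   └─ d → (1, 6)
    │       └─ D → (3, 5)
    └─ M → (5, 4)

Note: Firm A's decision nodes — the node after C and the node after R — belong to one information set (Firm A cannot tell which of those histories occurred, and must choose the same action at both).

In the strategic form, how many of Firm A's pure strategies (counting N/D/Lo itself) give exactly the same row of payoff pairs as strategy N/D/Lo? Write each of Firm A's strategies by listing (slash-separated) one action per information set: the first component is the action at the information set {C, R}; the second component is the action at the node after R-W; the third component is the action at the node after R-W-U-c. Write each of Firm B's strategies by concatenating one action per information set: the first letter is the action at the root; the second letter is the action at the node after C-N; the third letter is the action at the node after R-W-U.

Row for N/D/Lo (columns CTc, CTd, CHc, CHd, RTc, RTd, RHc, RHd, MTc, MTd, MHc, MHd): (5,0) (5,0) (2,2) (2,2) (2,1) (2,1) (2,1) (2,1) (5,4) (5,4) (5,4) (5,4).
Under N/D/Lo, Firm A's choice at the node after R-W and at the node after R-W-U-c can never be reached regardless of what Firm B does, so varying those choices leaves every outcome unchanged.
Holding the reachable choices fixed and varying the unreachable ones freely already gives 2 × 3 = 6 equivalent strategies.
No other strategy reproduces this row, so those 6 are the full class: N/U/Lo, N/U/Hi, N/U/Mid, N/D/Lo, N/D/Hi, N/D/Mid.

6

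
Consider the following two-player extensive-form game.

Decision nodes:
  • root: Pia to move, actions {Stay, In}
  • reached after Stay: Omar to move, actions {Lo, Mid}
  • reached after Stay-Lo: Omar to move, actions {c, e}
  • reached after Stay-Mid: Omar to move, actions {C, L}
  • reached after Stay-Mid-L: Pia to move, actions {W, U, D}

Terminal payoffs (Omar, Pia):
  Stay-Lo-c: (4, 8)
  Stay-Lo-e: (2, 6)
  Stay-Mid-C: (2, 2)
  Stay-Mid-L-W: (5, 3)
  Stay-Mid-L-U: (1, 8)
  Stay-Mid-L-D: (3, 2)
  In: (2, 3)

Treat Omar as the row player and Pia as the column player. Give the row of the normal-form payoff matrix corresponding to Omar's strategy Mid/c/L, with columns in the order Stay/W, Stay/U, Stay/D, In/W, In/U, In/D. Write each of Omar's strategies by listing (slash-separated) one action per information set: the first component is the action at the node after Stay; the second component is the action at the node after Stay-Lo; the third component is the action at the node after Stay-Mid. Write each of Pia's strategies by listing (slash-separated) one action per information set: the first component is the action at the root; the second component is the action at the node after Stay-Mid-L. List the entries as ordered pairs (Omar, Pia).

vs Stay/W: Pia plays Stay → Omar plays Mid at [Stay] → Omar plays L at [Stay-Mid] → Pia plays W at [Stay-Mid-L] → (5, 3)
vs Stay/U: Pia plays Stay → Omar plays Mid at [Stay] → Omar plays L at [Stay-Mid] → Pia plays U at [Stay-Mid-L] → (1, 8)
vs Stay/D: Pia plays Stay → Omar plays Mid at [Stay] → Omar plays L at [Stay-Mid] → Pia plays D at [Stay-Mid-L] → (3, 2)
vs In/W: Pia plays In → (2, 3)
vs In/U: Pia plays In → (2, 3)
vs In/D: Pia plays In → (2, 3)

(5,3) (1,8) (3,2) (2,3) (2,3) (2,3)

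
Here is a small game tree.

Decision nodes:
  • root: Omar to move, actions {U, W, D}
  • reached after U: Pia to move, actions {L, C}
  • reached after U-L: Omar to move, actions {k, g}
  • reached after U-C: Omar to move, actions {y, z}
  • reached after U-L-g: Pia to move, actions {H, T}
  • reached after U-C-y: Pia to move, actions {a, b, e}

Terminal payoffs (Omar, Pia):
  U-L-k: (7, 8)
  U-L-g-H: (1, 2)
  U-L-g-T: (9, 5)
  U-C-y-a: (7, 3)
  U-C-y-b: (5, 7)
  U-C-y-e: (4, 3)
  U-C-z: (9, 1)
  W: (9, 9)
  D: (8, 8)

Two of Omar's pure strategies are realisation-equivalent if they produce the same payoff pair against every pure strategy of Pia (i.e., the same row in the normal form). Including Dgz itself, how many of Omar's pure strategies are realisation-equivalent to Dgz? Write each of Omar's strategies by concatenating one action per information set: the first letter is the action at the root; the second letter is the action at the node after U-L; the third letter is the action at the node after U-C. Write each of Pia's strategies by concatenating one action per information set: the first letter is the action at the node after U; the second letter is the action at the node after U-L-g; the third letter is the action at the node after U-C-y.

4

Row for Dgz (columns LHa, LHb, LHe, LTa, LTb, LTe, CHa, CHb, CHe, CTa, CTb, CTe): (8,8) (8,8) (8,8) (8,8) (8,8) (8,8) (8,8) (8,8) (8,8) (8,8) (8,8) (8,8).
Under Dgz, Omar's choice at the node after U-L and at the node after U-C can never be reached regardless of what Pia does, so varying those choices leaves every outcome unchanged.
Holding the reachable choices fixed and varying the unreachable ones freely already gives 2 × 2 = 4 equivalent strategies.
No other strategy reproduces this row, so those 4 are the full class: Dky, Dkz, Dgy, Dgz.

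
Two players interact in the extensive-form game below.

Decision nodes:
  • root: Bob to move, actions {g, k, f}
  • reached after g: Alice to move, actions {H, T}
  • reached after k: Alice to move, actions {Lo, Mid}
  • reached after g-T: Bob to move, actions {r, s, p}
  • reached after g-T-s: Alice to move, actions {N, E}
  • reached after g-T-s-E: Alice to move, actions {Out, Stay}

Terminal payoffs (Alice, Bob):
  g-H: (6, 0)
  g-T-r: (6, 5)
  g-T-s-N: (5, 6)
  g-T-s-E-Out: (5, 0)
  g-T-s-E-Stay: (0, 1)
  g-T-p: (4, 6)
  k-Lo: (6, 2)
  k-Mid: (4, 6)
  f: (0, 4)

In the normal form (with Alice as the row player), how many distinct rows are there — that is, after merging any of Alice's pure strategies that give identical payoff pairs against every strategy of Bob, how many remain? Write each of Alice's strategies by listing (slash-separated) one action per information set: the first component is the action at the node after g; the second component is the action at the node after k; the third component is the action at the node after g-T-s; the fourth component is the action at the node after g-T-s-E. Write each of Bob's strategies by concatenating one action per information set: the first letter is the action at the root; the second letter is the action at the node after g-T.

8

Alice has 16 pure strategies: H/Lo/N/Out, H/Lo/N/Stay, H/Lo/E/Out, H/Lo/E/Stay, H/Mid/N/Out, H/Mid/N/Stay, H/Mid/E/Out, H/Mid/E/Stay, T/Lo/N/Out, T/Lo/N/Stay, T/Lo/E/Out, T/Lo/E/Stay, T/Mid/N/Out, T/Mid/N/Stay, T/Mid/E/Out, T/Mid/E/Stay. Columns: gr, gs, gp, kr, ks, kp, fr, fs, fp.
{H/Lo/N/Out, H/Lo/N/Stay, H/Lo/E/Out, H/Lo/E/Stay} → row (6,0) (6,0) (6,0) (6,2) (6,2) (6,2) (0,4) (0,4) (0,4)
{H/Mid/N/Out, H/Mid/N/Stay, H/Mid/E/Out, H/Mid/E/Stay} → row (6,0) (6,0) (6,0) (4,6) (4,6) (4,6) (0,4) (0,4) (0,4)
{T/Lo/N/Out, T/Lo/N/Stay} → row (6,5) (5,6) (4,6) (6,2) (6,2) (6,2) (0,4) (0,4) (0,4)
{T/Lo/E/Out} → row (6,5) (5,0) (4,6) (6,2) (6,2) (6,2) (0,4) (0,4) (0,4)
{T/Lo/E/Stay} → row (6,5) (0,1) (4,6) (6,2) (6,2) (6,2) (0,4) (0,4) (0,4)
{T/Mid/N/Out, T/Mid/N/Stay} → row (6,5) (5,6) (4,6) (4,6) (4,6) (4,6) (0,4) (0,4) (0,4)
{T/Mid/E/Out} → row (6,5) (5,0) (4,6) (4,6) (4,6) (4,6) (0,4) (0,4) (0,4)
{T/Mid/E/Stay} → row (6,5) (0,1) (4,6) (4,6) (4,6) (4,6) (0,4) (0,4) (0,4)
That's 8 distinct rows out of 16 strategies.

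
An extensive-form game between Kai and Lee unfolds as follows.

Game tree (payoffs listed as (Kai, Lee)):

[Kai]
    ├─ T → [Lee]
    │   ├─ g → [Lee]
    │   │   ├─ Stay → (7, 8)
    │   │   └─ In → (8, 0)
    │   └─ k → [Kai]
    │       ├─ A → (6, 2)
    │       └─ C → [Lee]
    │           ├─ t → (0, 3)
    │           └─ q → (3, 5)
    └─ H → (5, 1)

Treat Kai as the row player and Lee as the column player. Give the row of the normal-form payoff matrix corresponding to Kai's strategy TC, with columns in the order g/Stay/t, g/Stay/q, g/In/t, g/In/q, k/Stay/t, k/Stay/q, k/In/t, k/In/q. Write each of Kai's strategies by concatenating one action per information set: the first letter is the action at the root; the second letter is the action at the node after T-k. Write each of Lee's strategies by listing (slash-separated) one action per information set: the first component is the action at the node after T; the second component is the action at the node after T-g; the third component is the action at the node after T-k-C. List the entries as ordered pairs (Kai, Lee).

vs g/Stay/t: Kai plays T → Lee plays g at [T] → Lee plays Stay at [T-g] → (7, 8)
vs g/Stay/q: Kai plays T → Lee plays g at [T] → Lee plays Stay at [T-g] → (7, 8)
vs g/In/t: Kai plays T → Lee plays g at [T] → Lee plays In at [T-g] → (8, 0)
vs g/In/q: Kai plays T → Lee plays g at [T] → Lee plays In at [T-g] → (8, 0)
vs k/Stay/t: Kai plays T → Lee plays k at [T] → Kai plays C at [T-k] → Lee plays t at [T-k-C] → (0, 3)
vs k/Stay/q: Kai plays T → Lee plays k at [T] → Kai plays C at [T-k] → Lee plays q at [T-k-C] → (3, 5)
vs k/In/t: Kai plays T → Lee plays k at [T] → Kai plays C at [T-k] → Lee plays t at [T-k-C] → (0, 3)
vs k/In/q: Kai plays T → Lee plays k at [T] → Kai plays C at [T-k] → Lee plays q at [T-k-C] → (3, 5)

(7,8) (7,8) (8,0) (8,0) (0,3) (3,5) (0,3) (3,5)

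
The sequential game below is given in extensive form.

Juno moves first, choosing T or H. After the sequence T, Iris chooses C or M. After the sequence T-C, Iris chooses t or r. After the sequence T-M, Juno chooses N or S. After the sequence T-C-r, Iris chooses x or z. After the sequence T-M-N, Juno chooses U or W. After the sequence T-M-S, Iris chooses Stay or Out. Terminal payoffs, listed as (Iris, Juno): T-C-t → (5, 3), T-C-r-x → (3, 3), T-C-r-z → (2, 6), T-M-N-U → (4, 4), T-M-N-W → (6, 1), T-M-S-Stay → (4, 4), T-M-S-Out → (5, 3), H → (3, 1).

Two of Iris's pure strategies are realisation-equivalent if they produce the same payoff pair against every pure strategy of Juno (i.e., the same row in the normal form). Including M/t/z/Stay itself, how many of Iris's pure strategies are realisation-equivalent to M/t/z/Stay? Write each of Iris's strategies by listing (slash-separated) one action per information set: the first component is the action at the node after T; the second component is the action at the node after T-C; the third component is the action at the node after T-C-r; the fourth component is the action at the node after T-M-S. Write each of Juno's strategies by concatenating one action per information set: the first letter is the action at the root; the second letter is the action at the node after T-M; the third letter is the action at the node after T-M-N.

4

Row for M/t/z/Stay (columns TNU, TNW, TSU, TSW, HNU, HNW, HSU, HSW): (4,4) (6,1) (4,4) (4,4) (3,1) (3,1) (3,1) (3,1).
Under M/t/z/Stay, Iris's choice at the node after T-C and at the node after T-C-r can never be reached regardless of what Juno does, so varying those choices leaves every outcome unchanged.
Holding the reachable choices fixed and varying the unreachable ones freely already gives 2 × 2 = 4 equivalent strategies.
No other strategy reproduces this row, so those 4 are the full class: M/t/x/Stay, M/t/z/Stay, M/r/x/Stay, M/r/z/Stay.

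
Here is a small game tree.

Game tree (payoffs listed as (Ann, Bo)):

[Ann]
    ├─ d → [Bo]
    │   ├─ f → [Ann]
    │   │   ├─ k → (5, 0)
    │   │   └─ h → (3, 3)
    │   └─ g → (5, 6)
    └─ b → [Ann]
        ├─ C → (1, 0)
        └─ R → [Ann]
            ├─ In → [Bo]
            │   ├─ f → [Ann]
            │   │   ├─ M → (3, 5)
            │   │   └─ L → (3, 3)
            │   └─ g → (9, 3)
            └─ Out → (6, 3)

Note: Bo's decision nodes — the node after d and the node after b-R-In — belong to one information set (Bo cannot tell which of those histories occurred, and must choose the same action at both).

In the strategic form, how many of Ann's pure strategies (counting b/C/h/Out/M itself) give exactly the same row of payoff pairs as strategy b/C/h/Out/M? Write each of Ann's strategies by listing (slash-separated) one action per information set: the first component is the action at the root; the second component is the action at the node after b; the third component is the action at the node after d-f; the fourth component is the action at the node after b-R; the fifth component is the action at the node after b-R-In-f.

8

Row for b/C/h/Out/M (columns f, g): (1,0) (1,0).
Under b/C/h/Out/M, Ann's choice at the node after d-f and at the node after b-R and at the node after b-R-In-f can never be reached regardless of what Bo does, so varying those choices leaves every outcome unchanged.
Holding the reachable choices fixed and varying the unreachable ones freely already gives 2 × 2 × 2 = 8 equivalent strategies.
No other strategy reproduces this row, so those 8 are the full class: b/C/k/In/M, b/C/k/In/L, b/C/k/Out/M, b/C/k/Out/L, b/C/h/In/M, b/C/h/In/L, b/C/h/Out/M, b/C/h/Out/L.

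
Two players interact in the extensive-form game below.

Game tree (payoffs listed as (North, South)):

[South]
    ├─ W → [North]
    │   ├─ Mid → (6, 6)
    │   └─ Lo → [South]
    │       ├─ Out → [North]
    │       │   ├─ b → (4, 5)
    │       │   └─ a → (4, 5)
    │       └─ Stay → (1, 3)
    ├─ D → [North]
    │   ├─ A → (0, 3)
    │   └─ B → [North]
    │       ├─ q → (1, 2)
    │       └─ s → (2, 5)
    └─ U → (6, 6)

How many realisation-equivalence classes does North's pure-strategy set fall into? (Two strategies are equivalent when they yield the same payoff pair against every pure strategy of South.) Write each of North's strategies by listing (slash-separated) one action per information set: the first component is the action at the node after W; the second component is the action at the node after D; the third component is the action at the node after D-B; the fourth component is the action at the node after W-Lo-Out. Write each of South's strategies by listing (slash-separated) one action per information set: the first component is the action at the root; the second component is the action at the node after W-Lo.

North has 16 pure strategies: Mid/A/q/b, Mid/A/q/a, Mid/A/s/b, Mid/A/s/a, Mid/B/q/b, Mid/B/q/a, Mid/B/s/b, Mid/B/s/a, Lo/A/q/b, Lo/A/q/a, Lo/A/s/b, Lo/A/s/a, Lo/B/q/b, Lo/B/q/a, Lo/B/s/b, Lo/B/s/a. Columns: W/Out, W/Stay, D/Out, D/Stay, U/Out, U/Stay.
{Mid/A/q/b, Mid/A/q/a, Mid/A/s/b, Mid/A/s/a} → row (6,6) (6,6) (0,3) (0,3) (6,6) (6,6)
{Mid/B/q/b, Mid/B/q/a} → row (6,6) (6,6) (1,2) (1,2) (6,6) (6,6)
{Mid/B/s/b, Mid/B/s/a} → row (6,6) (6,6) (2,5) (2,5) (6,6) (6,6)
{Lo/A/q/b, Lo/A/q/a, Lo/A/s/b, Lo/A/s/a} → row (4,5) (1,3) (0,3) (0,3) (6,6) (6,6)
{Lo/B/q/b, Lo/B/q/a} → row (4,5) (1,3) (1,2) (1,2) (6,6) (6,6)
{Lo/B/s/b, Lo/B/s/a} → row (4,5) (1,3) (2,5) (2,5) (6,6) (6,6)
That's 6 distinct rows out of 16 strategies.

6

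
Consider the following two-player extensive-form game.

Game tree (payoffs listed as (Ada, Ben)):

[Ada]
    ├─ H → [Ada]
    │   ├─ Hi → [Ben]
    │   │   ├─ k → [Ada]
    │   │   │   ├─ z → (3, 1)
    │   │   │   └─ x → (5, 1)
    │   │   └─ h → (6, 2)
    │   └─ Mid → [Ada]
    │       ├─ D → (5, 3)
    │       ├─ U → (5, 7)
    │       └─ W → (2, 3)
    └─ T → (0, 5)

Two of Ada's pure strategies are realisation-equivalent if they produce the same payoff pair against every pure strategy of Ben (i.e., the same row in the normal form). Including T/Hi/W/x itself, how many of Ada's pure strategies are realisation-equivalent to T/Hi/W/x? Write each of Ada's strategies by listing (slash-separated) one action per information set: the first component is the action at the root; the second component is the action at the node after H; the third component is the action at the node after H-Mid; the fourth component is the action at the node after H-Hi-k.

Row for T/Hi/W/x (columns k, h): (0,5) (0,5).
Under T/Hi/W/x, Ada's choice at the node after H and at the node after H-Mid and at the node after H-Hi-k can never be reached regardless of what Ben does, so varying those choices leaves every outcome unchanged.
Holding the reachable choices fixed and varying the unreachable ones freely already gives 2 × 3 × 2 = 12 equivalent strategies.
No other strategy reproduces this row, so those 12 are the full class: T/Hi/D/z, T/Hi/D/x, T/Hi/U/z, T/Hi/U/x, T/Hi/W/z, T/Hi/W/x, T/Mid/D/z, T/Mid/D/x, T/Mid/U/z, T/Mid/U/x, T/Mid/W/z, T/Mid/W/x.

12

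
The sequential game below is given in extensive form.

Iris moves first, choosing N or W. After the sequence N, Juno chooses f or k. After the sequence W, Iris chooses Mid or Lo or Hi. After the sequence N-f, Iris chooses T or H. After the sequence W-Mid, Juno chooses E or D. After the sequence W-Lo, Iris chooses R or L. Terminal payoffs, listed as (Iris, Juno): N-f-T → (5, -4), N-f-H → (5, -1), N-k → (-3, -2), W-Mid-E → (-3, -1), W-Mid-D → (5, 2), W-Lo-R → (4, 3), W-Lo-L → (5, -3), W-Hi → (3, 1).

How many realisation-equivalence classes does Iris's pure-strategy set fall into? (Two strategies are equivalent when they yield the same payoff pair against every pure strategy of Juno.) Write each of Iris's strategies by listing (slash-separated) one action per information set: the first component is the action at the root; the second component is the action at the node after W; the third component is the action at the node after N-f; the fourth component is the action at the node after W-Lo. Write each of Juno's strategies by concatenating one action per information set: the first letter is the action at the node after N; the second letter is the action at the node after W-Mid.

6

Iris has 24 pure strategies: N/Mid/T/R, N/Mid/T/L, N/Mid/H/R, N/Mid/H/L, N/Lo/T/R, N/Lo/T/L, N/Lo/H/R, N/Lo/H/L, N/Hi/T/R, N/Hi/T/L, N/Hi/H/R, N/Hi/H/L, W/Mid/T/R, W/Mid/T/L, W/Mid/H/R, W/Mid/H/L, W/Lo/T/R, W/Lo/T/L, W/Lo/H/R, W/Lo/H/L, W/Hi/T/R, W/Hi/T/L, W/Hi/H/R, W/Hi/H/L. Columns: fE, fD, kE, kD.
{N/Mid/T/R, N/Mid/T/L, N/Lo/T/R, N/Lo/T/L, N/Hi/T/R, N/Hi/T/L} → row (5,-4) (5,-4) (-3,-2) (-3,-2)
{N/Mid/H/R, N/Mid/H/L, N/Lo/H/R, N/Lo/H/L, N/Hi/H/R, N/Hi/H/L} → row (5,-1) (5,-1) (-3,-2) (-3,-2)
{W/Mid/T/R, W/Mid/T/L, W/Mid/H/R, W/Mid/H/L} → row (-3,-1) (5,2) (-3,-1) (5,2)
{W/Lo/T/R, W/Lo/H/R} → row (4,3) (4,3) (4,3) (4,3)
{W/Lo/T/L, W/Lo/H/L} → row (5,-3) (5,-3) (5,-3) (5,-3)
{W/Hi/T/R, W/Hi/T/L, W/Hi/H/R, W/Hi/H/L} → row (3,1) (3,1) (3,1) (3,1)
That's 6 distinct rows out of 24 strategies.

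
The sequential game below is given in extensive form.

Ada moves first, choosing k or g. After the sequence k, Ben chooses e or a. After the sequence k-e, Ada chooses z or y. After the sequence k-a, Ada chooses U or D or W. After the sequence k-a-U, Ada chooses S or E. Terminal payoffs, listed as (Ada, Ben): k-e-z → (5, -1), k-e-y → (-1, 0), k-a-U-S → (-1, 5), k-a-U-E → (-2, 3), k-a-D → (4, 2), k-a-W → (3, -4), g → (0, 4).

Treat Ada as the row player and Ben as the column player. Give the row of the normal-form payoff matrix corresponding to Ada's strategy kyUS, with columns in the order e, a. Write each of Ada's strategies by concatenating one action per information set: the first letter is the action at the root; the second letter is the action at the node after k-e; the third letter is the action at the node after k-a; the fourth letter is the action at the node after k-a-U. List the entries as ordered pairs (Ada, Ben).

vs e: Ada plays k → Ben plays e at [k] → Ada plays y at [k-e] → (-1, 0)
vs a: Ada plays k → Ben plays a at [k] → Ada plays U at [k-a] → Ada plays S at [k-a-U] → (-1, 5)

(-1,0) (-1,5)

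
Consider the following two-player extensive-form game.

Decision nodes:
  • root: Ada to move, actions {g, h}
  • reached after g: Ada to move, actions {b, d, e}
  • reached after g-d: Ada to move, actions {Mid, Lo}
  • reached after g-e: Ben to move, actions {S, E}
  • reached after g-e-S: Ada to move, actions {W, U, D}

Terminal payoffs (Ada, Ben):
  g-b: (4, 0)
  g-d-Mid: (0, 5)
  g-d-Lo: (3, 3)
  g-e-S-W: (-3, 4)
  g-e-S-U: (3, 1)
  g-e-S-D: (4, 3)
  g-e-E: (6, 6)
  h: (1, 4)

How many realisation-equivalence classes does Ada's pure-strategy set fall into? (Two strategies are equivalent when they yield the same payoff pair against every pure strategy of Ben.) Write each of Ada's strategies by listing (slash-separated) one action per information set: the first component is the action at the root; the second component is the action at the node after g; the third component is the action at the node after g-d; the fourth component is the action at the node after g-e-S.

Ada has 36 pure strategies: g/b/Mid/W, g/b/Mid/U, g/b/Mid/D, g/b/Lo/W, g/b/Lo/U, g/b/Lo/D, g/d/Mid/W, g/d/Mid/U, g/d/Mid/D, g/d/Lo/W, g/d/Lo/U, g/d/Lo/D, g/e/Mid/W, g/e/Mid/U, g/e/Mid/D, g/e/Lo/W, g/e/Lo/U, g/e/Lo/D, h/b/Mid/W, h/b/Mid/U, h/b/Mid/D, h/b/Lo/W, h/b/Lo/U, h/b/Lo/D, h/d/Mid/W, h/d/Mid/U, h/d/Mid/D, h/d/Lo/W, h/d/Lo/U, h/d/Lo/D, h/e/Mid/W, h/e/Mid/U, h/e/Mid/D, h/e/Lo/W, h/e/Lo/U, h/e/Lo/D. Columns: S, E.
{g/b/Mid/W, g/b/Mid/U, g/b/Mid/D, g/b/Lo/W, g/b/Lo/U, g/b/Lo/D} → row (4,0) (4,0)
{g/d/Mid/W, g/d/Mid/U, g/d/Mid/D} → row (0,5) (0,5)
{g/d/Lo/W, g/d/Lo/U, g/d/Lo/D} → row (3,3) (3,3)
{g/e/Mid/W, g/e/Lo/W} → row (-3,4) (6,6)
{g/e/Mid/U, g/e/Lo/U} → row (3,1) (6,6)
{g/e/Mid/D, g/e/Lo/D} → row (4,3) (6,6)
{h/b/Mid/W, h/b/Mid/U, h/b/Mid/D, h/b/Lo/W, h/b/Lo/U, h/b/Lo/D, h/d/Mid/W, h/d/Mid/U, h/d/Mid/D, h/d/Lo/W, h/d/Lo/U, h/d/Lo/D, h/e/Mid/W, h/e/Mid/U, h/e/Mid/D, h/e/Lo/W, h/e/Lo/U, h/e/Lo/D} → row (1,4) (1,4)
That's 7 distinct rows out of 36 strategies.

7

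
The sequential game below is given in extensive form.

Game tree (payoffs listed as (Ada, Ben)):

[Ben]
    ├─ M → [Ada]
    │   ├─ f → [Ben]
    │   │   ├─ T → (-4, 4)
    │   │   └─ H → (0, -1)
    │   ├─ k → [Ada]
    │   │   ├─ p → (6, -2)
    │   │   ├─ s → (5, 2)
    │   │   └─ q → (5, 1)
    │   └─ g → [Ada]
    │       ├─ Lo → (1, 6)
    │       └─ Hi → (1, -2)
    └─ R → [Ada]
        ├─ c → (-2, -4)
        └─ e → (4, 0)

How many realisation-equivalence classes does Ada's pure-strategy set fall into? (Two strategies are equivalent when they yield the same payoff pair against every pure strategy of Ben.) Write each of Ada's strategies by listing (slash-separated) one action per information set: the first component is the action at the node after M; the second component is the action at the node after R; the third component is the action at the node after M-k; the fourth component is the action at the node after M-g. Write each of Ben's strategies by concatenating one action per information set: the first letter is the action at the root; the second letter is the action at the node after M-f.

12

Ada has 36 pure strategies: f/c/p/Lo, f/c/p/Hi, f/c/s/Lo, f/c/s/Hi, f/c/q/Lo, f/c/q/Hi, f/e/p/Lo, f/e/p/Hi, f/e/s/Lo, f/e/s/Hi, f/e/q/Lo, f/e/q/Hi, k/c/p/Lo, k/c/p/Hi, k/c/s/Lo, k/c/s/Hi, k/c/q/Lo, k/c/q/Hi, k/e/p/Lo, k/e/p/Hi, k/e/s/Lo, k/e/s/Hi, k/e/q/Lo, k/e/q/Hi, g/c/p/Lo, g/c/p/Hi, g/c/s/Lo, g/c/s/Hi, g/c/q/Lo, g/c/q/Hi, g/e/p/Lo, g/e/p/Hi, g/e/s/Lo, g/e/s/Hi, g/e/q/Lo, g/e/q/Hi. Columns: MT, MH, RT, RH.
{f/c/p/Lo, f/c/p/Hi, f/c/s/Lo, f/c/s/Hi, f/c/q/Lo, f/c/q/Hi} → row (-4,4) (0,-1) (-2,-4) (-2,-4)
{f/e/p/Lo, f/e/p/Hi, f/e/s/Lo, f/e/s/Hi, f/e/q/Lo, f/e/q/Hi} → row (-4,4) (0,-1) (4,0) (4,0)
{k/c/p/Lo, k/c/p/Hi} → row (6,-2) (6,-2) (-2,-4) (-2,-4)
{k/c/s/Lo, k/c/s/Hi} → row (5,2) (5,2) (-2,-4) (-2,-4)
{k/c/q/Lo, k/c/q/Hi} → row (5,1) (5,1) (-2,-4) (-2,-4)
{k/e/p/Lo, k/e/p/Hi} → row (6,-2) (6,-2) (4,0) (4,0)
{k/e/s/Lo, k/e/s/Hi} → row (5,2) (5,2) (4,0) (4,0)
{k/e/q/Lo, k/e/q/Hi} → row (5,1) (5,1) (4,0) (4,0)
{g/c/p/Lo, g/c/s/Lo, g/c/q/Lo} → row (1,6) (1,6) (-2,-4) (-2,-4)
{g/c/p/Hi, g/c/s/Hi, g/c/q/Hi} → row (1,-2) (1,-2) (-2,-4) (-2,-4)
{g/e/p/Lo, g/e/s/Lo, g/e/q/Lo} → row (1,6) (1,6) (4,0) (4,0)
{g/e/p/Hi, g/e/s/Hi, g/e/q/Hi} → row (1,-2) (1,-2) (4,0) (4,0)
That's 12 distinct rows out of 36 strategies.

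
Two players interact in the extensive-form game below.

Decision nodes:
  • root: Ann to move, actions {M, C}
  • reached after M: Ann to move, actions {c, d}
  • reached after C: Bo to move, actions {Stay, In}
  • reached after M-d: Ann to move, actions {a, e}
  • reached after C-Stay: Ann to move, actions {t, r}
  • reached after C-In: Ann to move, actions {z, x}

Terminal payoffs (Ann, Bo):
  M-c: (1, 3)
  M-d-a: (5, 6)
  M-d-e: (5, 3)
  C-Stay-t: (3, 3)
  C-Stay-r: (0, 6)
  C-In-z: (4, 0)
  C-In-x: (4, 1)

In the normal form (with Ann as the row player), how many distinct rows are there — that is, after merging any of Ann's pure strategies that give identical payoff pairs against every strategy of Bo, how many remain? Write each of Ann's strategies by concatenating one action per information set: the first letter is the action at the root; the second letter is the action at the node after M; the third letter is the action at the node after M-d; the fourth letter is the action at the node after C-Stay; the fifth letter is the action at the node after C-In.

7

Ann has 32 pure strategies: Mcatz, Mcatx, Mcarz, Mcarx, Mcetz, Mcetx, Mcerz, Mcerx, Mdatz, Mdatx, Mdarz, Mdarx, Mdetz, Mdetx, Mderz, Mderx, Ccatz, Ccatx, Ccarz, Ccarx, Ccetz, Ccetx, Ccerz, Ccerx, Cdatz, Cdatx, Cdarz, Cdarx, Cdetz, Cdetx, Cderz, Cderx. Columns: Stay, In.
{Mcatz, Mcatx, Mcarz, Mcarx, Mcetz, Mcetx, Mcerz, Mcerx} → row (1,3) (1,3)
{Mdatz, Mdatx, Mdarz, Mdarx} → row (5,6) (5,6)
{Mdetz, Mdetx, Mderz, Mderx} → row (5,3) (5,3)
{Ccatz, Ccetz, Cdatz, Cdetz} → row (3,3) (4,0)
{Ccatx, Ccetx, Cdatx, Cdetx} → row (3,3) (4,1)
{Ccarz, Ccerz, Cdarz, Cderz} → row (0,6) (4,0)
{Ccarx, Ccerx, Cdarx, Cderx} → row (0,6) (4,1)
That's 7 distinct rows out of 32 strategies.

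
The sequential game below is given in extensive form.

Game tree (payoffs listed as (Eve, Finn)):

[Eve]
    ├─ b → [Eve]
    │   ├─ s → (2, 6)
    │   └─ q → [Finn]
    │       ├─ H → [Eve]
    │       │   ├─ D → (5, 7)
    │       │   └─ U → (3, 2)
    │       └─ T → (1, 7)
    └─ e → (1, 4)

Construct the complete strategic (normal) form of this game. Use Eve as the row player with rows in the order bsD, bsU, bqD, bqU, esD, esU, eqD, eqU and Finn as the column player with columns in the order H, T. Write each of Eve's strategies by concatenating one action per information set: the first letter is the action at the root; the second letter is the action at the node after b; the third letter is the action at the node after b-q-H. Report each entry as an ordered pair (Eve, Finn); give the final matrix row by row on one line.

            H        T
 bsD    (2,6)    (2,6)
 bsU    (2,6)    (2,6)
 bqD    (5,7)    (1,7)
 bqU    (3,2)    (1,7)
 esD    (1,4)    (1,4)
 esU    (1,4)    (1,4)
 eqD    (1,4)    (1,4)
 eqU    (1,4)    (1,4)

bsD: (2,6) (2,6) | bsU: (2,6) (2,6) | bqD: (5,7) (1,7) | bqU: (3,2) (1,7) | esD: (1,4) (1,4) | esU: (1,4) (1,4) | eqD: (1,4) (1,4) | eqU: (1,4) (1,4)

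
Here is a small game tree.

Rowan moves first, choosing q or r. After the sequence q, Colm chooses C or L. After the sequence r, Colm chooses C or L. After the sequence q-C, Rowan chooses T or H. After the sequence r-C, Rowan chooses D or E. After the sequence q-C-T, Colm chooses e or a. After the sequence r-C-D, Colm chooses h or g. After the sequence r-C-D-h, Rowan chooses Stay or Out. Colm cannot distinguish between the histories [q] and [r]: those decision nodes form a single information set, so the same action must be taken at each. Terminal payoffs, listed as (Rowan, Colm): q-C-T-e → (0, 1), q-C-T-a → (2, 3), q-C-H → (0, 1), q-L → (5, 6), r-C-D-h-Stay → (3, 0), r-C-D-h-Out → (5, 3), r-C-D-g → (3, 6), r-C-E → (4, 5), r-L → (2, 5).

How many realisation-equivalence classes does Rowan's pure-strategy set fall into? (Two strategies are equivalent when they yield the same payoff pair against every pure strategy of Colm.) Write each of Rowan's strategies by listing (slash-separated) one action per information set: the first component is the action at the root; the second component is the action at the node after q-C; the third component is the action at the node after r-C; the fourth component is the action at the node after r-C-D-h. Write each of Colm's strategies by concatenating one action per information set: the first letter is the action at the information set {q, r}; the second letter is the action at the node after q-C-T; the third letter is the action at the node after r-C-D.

5

Rowan has 16 pure strategies: q/T/D/Stay, q/T/D/Out, q/T/E/Stay, q/T/E/Out, q/H/D/Stay, q/H/D/Out, q/H/E/Stay, q/H/E/Out, r/T/D/Stay, r/T/D/Out, r/T/E/Stay, r/T/E/Out, r/H/D/Stay, r/H/D/Out, r/H/E/Stay, r/H/E/Out. Columns: Ceh, Ceg, Cah, Cag, Leh, Leg, Lah, Lag.
{q/T/D/Stay, q/T/D/Out, q/T/E/Stay, q/T/E/Out} → row (0,1) (0,1) (2,3) (2,3) (5,6) (5,6) (5,6) (5,6)
{q/H/D/Stay, q/H/D/Out, q/H/E/Stay, q/H/E/Out} → row (0,1) (0,1) (0,1) (0,1) (5,6) (5,6) (5,6) (5,6)
{r/T/D/Stay, r/H/D/Stay} → row (3,0) (3,6) (3,0) (3,6) (2,5) (2,5) (2,5) (2,5)
{r/T/D/Out, r/H/D/Out} → row (5,3) (3,6) (5,3) (3,6) (2,5) (2,5) (2,5) (2,5)
{r/T/E/Stay, r/T/E/Out, r/H/E/Stay, r/H/E/Out} → row (4,5) (4,5) (4,5) (4,5) (2,5) (2,5) (2,5) (2,5)
That's 5 distinct rows out of 16 strategies.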